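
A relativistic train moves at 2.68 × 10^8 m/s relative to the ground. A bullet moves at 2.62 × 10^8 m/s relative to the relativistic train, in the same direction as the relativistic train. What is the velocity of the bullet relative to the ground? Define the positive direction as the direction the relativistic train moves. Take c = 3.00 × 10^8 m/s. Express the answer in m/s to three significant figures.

In units of c (dividing by 3.00 × 10^8 m/s): v = 0.893, u' = 0.873.
u = (u' + v)/(1 + u'v/c²):
u = (0.873 + 0.893) / (1 + 0.873·0.893) = 1.7667/1.7802 = 0.9924
Converting back: u = 0.9924 × 3.00 × 10^8 m/s.

2.98 × 10^8 m/s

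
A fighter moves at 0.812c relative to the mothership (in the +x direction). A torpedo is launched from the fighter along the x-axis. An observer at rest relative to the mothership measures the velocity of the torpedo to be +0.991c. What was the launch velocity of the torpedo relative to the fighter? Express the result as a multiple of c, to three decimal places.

+0.917c

Invert the composition law: u' = (u − v)/(1 − uv/c²).
u' = (0.991 − 0.812) / (1 − (0.991)(0.812)) = 0.1790/0.1953 = 0.9165.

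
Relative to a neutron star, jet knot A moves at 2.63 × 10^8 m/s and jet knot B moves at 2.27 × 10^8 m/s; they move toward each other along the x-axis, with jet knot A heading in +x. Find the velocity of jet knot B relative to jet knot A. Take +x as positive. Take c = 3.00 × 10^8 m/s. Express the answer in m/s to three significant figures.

β_A = 0.877, β_B = -0.757 (dividing each by c = 3.00 × 10^8 m/s).
Transform to A's frame with the inverse velocity-addition law: u' = (u − v)/(1 − uv/c²), taking u = β_B and v = β_A.
u' = (-0.757 − 0.877) / (1 − (0.877)(-0.757)) = -1.6333/1.6633 = -0.9820.
u' = -0.9820 × 3.00 × 10^8 m/s.

-2.95 × 10^8 m/s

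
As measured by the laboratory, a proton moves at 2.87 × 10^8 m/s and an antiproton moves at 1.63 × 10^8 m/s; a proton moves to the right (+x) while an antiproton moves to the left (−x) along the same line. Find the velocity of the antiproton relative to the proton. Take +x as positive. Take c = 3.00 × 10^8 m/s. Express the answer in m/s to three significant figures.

-2.96 × 10^8 m/s

β_A = 0.957, β_B = -0.543 (dividing each by c = 3.00 × 10^8 m/s).
Transform to A's frame with the inverse velocity-addition law: u' = (u − v)/(1 − uv/c²), taking u = β_B and v = β_A.
u' = (-0.543 − 0.957) / (1 − (0.957)(-0.543)) = -1.5000/1.5198 = -0.9870.
u' = -0.9870 × 3.00 × 10^8 m/s.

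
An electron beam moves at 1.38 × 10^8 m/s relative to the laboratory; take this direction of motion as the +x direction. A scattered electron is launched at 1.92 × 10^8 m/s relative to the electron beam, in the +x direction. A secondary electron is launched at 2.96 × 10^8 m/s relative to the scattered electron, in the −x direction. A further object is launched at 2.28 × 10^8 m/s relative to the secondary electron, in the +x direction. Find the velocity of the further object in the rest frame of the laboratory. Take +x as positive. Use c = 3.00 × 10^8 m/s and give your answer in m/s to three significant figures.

Apply u = (u' + v)/(1 + u'v/c²) successively, working outward toward the laboratory.
(Dividing each given speed by c = 3.00 × 10^8 m/s to work in units of c.)
Start: velocity of the electron beam relative to the laboratory = 0.4600c.
Compose with the scattered electron (u' = 0.640 in the electron beam frame): u_1 = (0.640 + 0.460) / (1 + 0.640·0.460) = 1.1000/1.2944 = 0.8498.
Compose with the secondary electron (u' = -0.987 in the scattered electron frame): u_2 = (-0.987 + 0.850) / (1 + (-0.987)·0.850) = -0.1369/0.1615 = -0.8473.
Compose with the further object (u' = 0.760 in the secondary electron frame): u_3 = (0.760 + (-0.847)) / (1 + 0.760·(-0.847)) = -0.0873/0.3561 = -0.2452.
So u = -0.2452 × 3.00 × 10^8 m/s.

-7.36 × 10^7 m/s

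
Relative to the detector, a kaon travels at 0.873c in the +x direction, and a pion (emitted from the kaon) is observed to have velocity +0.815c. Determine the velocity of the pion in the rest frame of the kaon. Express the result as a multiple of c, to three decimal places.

Invert the composition law: u' = (u − v)/(1 − uv/c²).
u' = (0.815 − 0.873) / (1 − (0.815)(0.873)) = -0.0580/0.2885 = -0.2010.

-0.201c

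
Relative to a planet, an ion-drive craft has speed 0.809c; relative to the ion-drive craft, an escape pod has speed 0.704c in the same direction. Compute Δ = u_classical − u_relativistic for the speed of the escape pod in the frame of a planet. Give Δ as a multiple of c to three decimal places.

Galilean: u_cl = 0.704 + 0.809 = 1.5130.
Relativistic: u_rel = (0.704 + 0.809) / (1 + 0.704·0.809) = 1.5130/1.5695 = 0.9640.
Δ = 1.5130 − 0.9640 = 0.5490.
(The classical prediction exceeds c; the relativistic result does not.)

Δ = 0.549c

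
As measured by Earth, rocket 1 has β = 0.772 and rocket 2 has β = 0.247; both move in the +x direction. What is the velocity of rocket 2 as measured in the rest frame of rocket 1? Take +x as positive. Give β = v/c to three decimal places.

β = -0.649

β_A = 0.772, β_B = 0.247.
Transform to A's frame with the inverse velocity-addition law: u' = (u − v)/(1 − uv/c²), taking u = β_B and v = β_A.
u' = (0.247 − 0.772) / (1 − (0.772)(0.247)) = -0.5250/0.8093 = -0.6487.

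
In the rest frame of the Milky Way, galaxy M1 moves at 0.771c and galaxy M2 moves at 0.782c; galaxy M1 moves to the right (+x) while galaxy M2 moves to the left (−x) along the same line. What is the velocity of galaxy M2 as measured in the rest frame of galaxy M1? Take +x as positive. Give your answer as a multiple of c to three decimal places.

-0.969c

β_A = 0.771, β_B = -0.782.
Transform to A's frame with the inverse velocity-addition law: u' = (u − v)/(1 − uv/c²), taking u = β_B and v = β_A.
u' = (-0.782 − 0.771) / (1 − (0.771)(-0.782)) = -1.5530/1.6029 = -0.9689.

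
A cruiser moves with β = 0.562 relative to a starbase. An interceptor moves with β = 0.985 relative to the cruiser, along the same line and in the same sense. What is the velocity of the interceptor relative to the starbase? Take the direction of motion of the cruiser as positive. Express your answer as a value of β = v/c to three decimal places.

With v = 0.562 and u' = 0.985 (in units of c),
u = (u' + v)/(1 + u'v/c²):
u = (0.985 + 0.562) / (1 + 0.985·0.562) = 1.5470/1.5536 = 0.9958

β = 0.996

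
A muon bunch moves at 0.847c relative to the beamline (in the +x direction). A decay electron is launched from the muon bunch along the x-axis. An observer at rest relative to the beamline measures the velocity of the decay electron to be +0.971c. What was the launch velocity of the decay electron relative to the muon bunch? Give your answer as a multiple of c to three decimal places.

Invert the composition law: u' = (u − v)/(1 − uv/c²).
u' = (0.971 − 0.847) / (1 − (0.971)(0.847)) = 0.1240/0.1776 = 0.6983.

+0.698c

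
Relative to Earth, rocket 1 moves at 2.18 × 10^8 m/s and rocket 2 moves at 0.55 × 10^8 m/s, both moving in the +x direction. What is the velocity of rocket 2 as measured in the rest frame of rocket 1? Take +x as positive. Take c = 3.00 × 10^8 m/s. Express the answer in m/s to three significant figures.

β_A = 0.727, β_B = 0.183 (dividing each by c = 3.00 × 10^8 m/s).
Transform to A's frame with the inverse velocity-addition law: u' = (u − v)/(1 − uv/c²), taking u = β_B and v = β_A.
u' = (0.183 − 0.727) / (1 − (0.727)(0.183)) = -0.5433/0.8668 = -0.6268.
u' = -0.6268 × 3.00 × 10^8 m/s.

-1.88 × 10^8 m/s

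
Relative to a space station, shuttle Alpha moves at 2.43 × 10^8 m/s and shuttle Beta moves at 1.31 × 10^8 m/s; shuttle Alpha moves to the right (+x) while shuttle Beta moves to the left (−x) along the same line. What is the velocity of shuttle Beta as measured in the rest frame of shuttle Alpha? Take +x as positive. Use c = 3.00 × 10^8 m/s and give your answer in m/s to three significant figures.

β_A = 0.810, β_B = -0.437 (dividing each by c = 3.00 × 10^8 m/s).
Transform to A's frame with the inverse velocity-addition law: u' = (u − v)/(1 − uv/c²), taking u = β_B and v = β_A.
u' = (-0.437 − 0.810) / (1 − (0.810)(-0.437)) = -1.2467/1.3537 = -0.9209.
u' = -0.9209 × 3.00 × 10^8 m/s.

-2.76 × 10^8 m/s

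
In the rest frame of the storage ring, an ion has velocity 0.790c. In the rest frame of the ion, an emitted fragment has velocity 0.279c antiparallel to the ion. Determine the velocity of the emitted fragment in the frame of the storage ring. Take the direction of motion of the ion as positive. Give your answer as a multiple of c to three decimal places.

+0.655c

With v = 0.790 and u' = -0.279 (in units of c),
u = (u' + v)/(1 + u'v/c²):
u = (-0.279 + 0.790) / (1 + (-0.279)·0.790) = 0.5110/0.7796 = 0.6555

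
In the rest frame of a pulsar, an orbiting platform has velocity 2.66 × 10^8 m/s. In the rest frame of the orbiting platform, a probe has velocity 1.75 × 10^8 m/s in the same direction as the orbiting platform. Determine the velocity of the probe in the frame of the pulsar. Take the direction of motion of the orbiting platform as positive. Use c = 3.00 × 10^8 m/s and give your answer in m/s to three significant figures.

2.91 × 10^8 m/s

In units of c (dividing by 3.00 × 10^8 m/s): v = 0.887, u' = 0.583.
u = (u' + v)/(1 + u'v/c²):
u = (0.583 + 0.887) / (1 + 0.583·0.887) = 1.4700/1.5172 = 0.9689
Converting back: u = 0.9689 × 3.00 × 10^8 m/s.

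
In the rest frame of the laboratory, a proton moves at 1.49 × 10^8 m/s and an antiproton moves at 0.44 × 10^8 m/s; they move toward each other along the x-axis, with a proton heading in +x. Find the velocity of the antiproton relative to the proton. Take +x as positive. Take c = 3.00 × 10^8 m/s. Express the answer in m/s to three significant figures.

-1.80 × 10^8 m/s

β_A = 0.497, β_B = -0.147 (dividing each by c = 3.00 × 10^8 m/s).
Transform to A's frame with the inverse velocity-addition law: u' = (u − v)/(1 − uv/c²), taking u = β_B and v = β_A.
u' = (-0.147 − 0.497) / (1 − (0.497)(-0.147)) = -0.6433/1.0728 = -0.5997.
u' = -0.5997 × 3.00 × 10^8 m/s.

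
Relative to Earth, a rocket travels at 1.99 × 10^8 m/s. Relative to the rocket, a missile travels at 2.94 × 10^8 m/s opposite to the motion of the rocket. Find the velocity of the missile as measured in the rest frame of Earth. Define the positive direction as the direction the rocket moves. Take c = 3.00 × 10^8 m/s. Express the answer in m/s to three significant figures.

In units of c (dividing by 3.00 × 10^8 m/s): v = 0.663, u' = -0.980.
u = (u' + v)/(1 + u'v/c²):
u = (-0.980 + 0.663) / (1 + (-0.980)·0.663) = -0.3167/0.3499 = -0.9049
Converting back: u = -0.9049 × 3.00 × 10^8 m/s.

-2.71 × 10^8 m/s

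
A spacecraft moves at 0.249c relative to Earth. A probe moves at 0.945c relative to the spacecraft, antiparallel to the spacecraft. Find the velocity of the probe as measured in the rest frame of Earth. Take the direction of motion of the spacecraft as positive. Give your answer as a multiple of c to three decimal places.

With v = 0.249 and u' = -0.945 (in units of c),
u = (u' + v)/(1 + u'v/c²):
u = (-0.945 + 0.249) / (1 + (-0.945)·0.249) = -0.6960/0.7647 = -0.9102
(Galilean addition would give -0.696c.)

-0.910c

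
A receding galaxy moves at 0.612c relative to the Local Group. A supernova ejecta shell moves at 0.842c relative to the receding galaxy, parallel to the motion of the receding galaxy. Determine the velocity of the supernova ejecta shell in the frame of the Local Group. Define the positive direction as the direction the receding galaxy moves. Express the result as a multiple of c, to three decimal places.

0.960c

With v = 0.612 and u' = 0.842 (in units of c),
u = (u' + v)/(1 + u'v/c²):
u = (0.842 + 0.612) / (1 + 0.842·0.612) = 1.4540/1.5153 = 0.9595
(Galilean addition would give +1.454c, exceeding c.)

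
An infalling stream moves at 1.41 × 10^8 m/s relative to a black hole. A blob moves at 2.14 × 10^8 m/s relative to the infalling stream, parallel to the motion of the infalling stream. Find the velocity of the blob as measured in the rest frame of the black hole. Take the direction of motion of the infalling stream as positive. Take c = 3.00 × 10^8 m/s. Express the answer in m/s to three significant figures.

In units of c (dividing by 3.00 × 10^8 m/s): v = 0.470, u' = 0.713.
u = (u' + v)/(1 + u'v/c²):
u = (0.713 + 0.470) / (1 + 0.713·0.470) = 1.1833/1.3353 = 0.8862
Converting back: u = 0.8862 × 3.00 × 10^8 m/s.

2.66 × 10^8 m/s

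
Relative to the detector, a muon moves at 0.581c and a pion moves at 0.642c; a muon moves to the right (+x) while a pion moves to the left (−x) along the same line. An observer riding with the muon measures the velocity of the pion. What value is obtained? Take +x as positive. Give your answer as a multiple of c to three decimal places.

-0.891c

β_A = 0.581, β_B = -0.642.
Transform to A's frame with the inverse velocity-addition law: u' = (u − v)/(1 − uv/c²), taking u = β_B and v = β_A.
u' = (-0.642 − 0.581) / (1 − (0.581)(-0.642)) = -1.2230/1.3730 = -0.8907.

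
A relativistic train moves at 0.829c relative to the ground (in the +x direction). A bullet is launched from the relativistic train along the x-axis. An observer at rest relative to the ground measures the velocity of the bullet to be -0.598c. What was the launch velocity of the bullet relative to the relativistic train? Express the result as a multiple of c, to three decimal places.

Invert the composition law: u' = (u − v)/(1 − uv/c²).
u' = (-0.598 − 0.829) / (1 − (-0.598)(0.829)) = -1.4270/1.4957 = -0.9540.

-0.954c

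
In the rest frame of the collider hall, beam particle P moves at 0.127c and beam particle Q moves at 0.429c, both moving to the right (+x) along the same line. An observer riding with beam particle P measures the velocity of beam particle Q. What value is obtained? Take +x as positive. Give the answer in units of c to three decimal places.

+0.319c

β_A = 0.127, β_B = 0.429.
Transform to A's frame with the inverse velocity-addition law: u' = (u − v)/(1 − uv/c²), taking u = β_B and v = β_A.
u' = (0.429 − 0.127) / (1 − (0.127)(0.429)) = 0.3020/0.9455 = 0.3194.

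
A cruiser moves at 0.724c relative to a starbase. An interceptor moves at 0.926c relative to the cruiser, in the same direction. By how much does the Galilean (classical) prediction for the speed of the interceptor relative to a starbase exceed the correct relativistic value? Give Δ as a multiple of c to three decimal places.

Δ = 0.662c

Galilean: u_cl = 0.926 + 0.724 = 1.6500.
Relativistic: u_rel = (0.926 + 0.724) / (1 + 0.926·0.724) = 1.6500/1.6704 = 0.9878.
Δ = 1.6500 − 0.9878 = 0.6622.
(The classical prediction exceeds c; the relativistic result does not.)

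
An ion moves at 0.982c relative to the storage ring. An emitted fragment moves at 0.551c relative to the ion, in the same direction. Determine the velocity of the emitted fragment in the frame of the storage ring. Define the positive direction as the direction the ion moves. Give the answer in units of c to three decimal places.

With v = 0.982 and u' = 0.551 (in units of c),
u = (u' + v)/(1 + u'v/c²):
u = (0.551 + 0.982) / (1 + 0.551·0.982) = 1.5330/1.5411 = 0.9948

0.995c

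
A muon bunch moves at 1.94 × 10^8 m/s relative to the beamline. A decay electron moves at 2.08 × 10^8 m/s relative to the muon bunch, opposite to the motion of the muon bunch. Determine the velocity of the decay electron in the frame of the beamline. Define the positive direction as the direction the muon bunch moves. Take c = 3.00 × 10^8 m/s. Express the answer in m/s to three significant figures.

In units of c (dividing by 3.00 × 10^8 m/s): v = 0.647, u' = -0.693.
u = (u' + v)/(1 + u'v/c²):
u = (-0.693 + 0.647) / (1 + (-0.693)·0.647) = -0.0467/0.5516 = -0.0846
Converting back: u = -0.0846 × 3.00 × 10^8 m/s.

-2.54 × 10^7 m/s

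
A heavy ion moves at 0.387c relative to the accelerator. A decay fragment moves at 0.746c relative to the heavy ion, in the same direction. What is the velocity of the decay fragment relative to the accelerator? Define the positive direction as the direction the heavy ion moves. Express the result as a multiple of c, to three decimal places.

With v = 0.387 and u' = 0.746 (in units of c),
u = (u' + v)/(1 + u'v/c²):
u = (0.746 + 0.387) / (1 + 0.746·0.387) = 1.1330/1.2887 = 0.8792

0.879c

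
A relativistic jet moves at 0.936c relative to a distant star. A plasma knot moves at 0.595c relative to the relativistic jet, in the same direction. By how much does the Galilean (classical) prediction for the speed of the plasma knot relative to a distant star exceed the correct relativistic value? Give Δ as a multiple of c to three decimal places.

Galilean: u_cl = 0.595 + 0.936 = 1.5310.
Relativistic: u_rel = (0.595 + 0.936) / (1 + 0.595·0.936) = 1.5310/1.5569 = 0.9834.
Δ = 1.5310 − 0.9834 = 0.5476.
(The classical prediction exceeds c; the relativistic result does not.)

Δ = 0.548c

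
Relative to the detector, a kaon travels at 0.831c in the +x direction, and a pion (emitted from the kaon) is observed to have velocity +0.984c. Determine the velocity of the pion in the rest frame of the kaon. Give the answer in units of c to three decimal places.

+0.839c

Invert the composition law: u' = (u − v)/(1 − uv/c²).
u' = (0.984 − 0.831) / (1 − (0.984)(0.831)) = 0.1530/0.1823 = 0.8393.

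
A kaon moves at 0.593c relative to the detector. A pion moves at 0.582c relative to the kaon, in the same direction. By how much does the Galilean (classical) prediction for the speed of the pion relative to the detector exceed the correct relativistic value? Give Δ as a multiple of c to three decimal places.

Δ = 0.301c

Galilean: u_cl = 0.582 + 0.593 = 1.1750.
Relativistic: u_rel = (0.582 + 0.593) / (1 + 0.582·0.593) = 1.1750/1.3451 = 0.8735.
Δ = 1.1750 − 0.8735 = 0.3015.
(The classical prediction exceeds c; the relativistic result does not.)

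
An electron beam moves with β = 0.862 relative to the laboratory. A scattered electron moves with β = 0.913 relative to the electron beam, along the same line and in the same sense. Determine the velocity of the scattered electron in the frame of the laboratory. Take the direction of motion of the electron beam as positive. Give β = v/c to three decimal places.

With v = 0.862 and u' = 0.913 (in units of c),
u = (u' + v)/(1 + u'v/c²):
u = (0.913 + 0.862) / (1 + 0.913·0.862) = 1.7750/1.7870 = 0.9933
(Galilean addition would give +1.775c, exceeding c.)

β = 0.993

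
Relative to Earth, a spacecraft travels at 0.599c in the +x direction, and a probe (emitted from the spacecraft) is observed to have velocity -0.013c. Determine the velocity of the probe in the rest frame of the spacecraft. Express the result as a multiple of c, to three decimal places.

Invert the composition law: u' = (u − v)/(1 − uv/c²).
u' = (-0.013 − 0.599) / (1 − (-0.013)(0.599)) = -0.6120/1.0078 = -0.6073.

-0.607c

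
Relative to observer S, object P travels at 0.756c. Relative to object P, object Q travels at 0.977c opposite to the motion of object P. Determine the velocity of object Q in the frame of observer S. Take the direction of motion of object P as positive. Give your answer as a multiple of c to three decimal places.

With v = 0.756 and u' = -0.977 (in units of c),
u = (u' + v)/(1 + u'v/c²):
u = (-0.977 + 0.756) / (1 + (-0.977)·0.756) = -0.2210/0.2614 = -0.8455
(Galilean addition would give -0.221c.)

-0.845c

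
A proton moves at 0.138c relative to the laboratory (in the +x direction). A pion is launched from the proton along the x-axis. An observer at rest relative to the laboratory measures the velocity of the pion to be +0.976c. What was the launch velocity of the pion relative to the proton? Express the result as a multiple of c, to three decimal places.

Invert the composition law: u' = (u − v)/(1 − uv/c²).
u' = (0.976 − 0.138) / (1 − (0.976)(0.138)) = 0.8380/0.8653 = 0.9684.

+0.968c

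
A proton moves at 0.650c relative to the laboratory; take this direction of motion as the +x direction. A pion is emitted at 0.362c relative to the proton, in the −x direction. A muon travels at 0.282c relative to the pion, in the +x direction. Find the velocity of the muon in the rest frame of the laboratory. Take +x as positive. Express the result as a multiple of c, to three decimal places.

+0.595c

Apply u = (u' + v)/(1 + u'v/c²) successively, working outward toward the laboratory.
Start: velocity of the proton relative to the laboratory = 0.6500c.
Compose with the pion (u' = -0.362 in the proton frame): u_1 = (-0.362 + 0.650) / (1 + (-0.362)·0.650) = 0.2880/0.7647 = 0.3766.
Compose with the muon (u' = 0.282 in the pion frame): u_2 = (0.282 + 0.377) / (1 + 0.282·0.377) = 0.6586/1.1062 = 0.5954.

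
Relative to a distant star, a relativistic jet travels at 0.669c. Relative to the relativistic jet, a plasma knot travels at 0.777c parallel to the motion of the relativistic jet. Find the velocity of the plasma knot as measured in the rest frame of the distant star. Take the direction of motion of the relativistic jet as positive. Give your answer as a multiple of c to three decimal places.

0.951c

With v = 0.669 and u' = 0.777 (in units of c),
u = (u' + v)/(1 + u'v/c²):
u = (0.777 + 0.669) / (1 + 0.777·0.669) = 1.4460/1.5198 = 0.9514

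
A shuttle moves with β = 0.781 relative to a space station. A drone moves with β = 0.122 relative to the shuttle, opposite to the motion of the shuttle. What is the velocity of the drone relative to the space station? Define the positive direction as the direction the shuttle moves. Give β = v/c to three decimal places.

With v = 0.781 and u' = -0.122 (in units of c),
u = (u' + v)/(1 + u'v/c²):
u = (-0.122 + 0.781) / (1 + (-0.122)·0.781) = 0.6590/0.9047 = 0.7284

β = +0.728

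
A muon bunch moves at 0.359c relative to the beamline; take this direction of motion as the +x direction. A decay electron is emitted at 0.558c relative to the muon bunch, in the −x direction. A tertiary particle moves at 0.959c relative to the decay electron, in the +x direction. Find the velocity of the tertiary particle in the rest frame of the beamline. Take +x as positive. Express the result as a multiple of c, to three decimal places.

+0.933c

Apply u = (u' + v)/(1 + u'v/c²) successively, working outward toward the beamline.
Start: velocity of the muon bunch relative to the beamline = 0.3590c.
Compose with the decay electron (u' = -0.558 in the muon bunch frame): u_1 = (-0.558 + 0.359) / (1 + (-0.558)·0.359) = -0.1990/0.7997 = -0.2489.
Compose with the tertiary particle (u' = 0.959 in the decay electron frame): u_2 = (0.959 + (-0.249)) / (1 + 0.959·(-0.249)) = 0.7101/0.7614 = 0.9327.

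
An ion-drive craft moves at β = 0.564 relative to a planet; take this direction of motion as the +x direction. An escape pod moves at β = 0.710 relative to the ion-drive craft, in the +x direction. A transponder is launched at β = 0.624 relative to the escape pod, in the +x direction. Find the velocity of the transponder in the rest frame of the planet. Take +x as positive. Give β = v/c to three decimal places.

β = 0.978

Apply u = (u' + v)/(1 + u'v/c²) successively, working outward toward the planet.
Start: velocity of the ion-drive craft relative to the planet = 0.5640c.
Compose with the escape pod (u' = 0.710 in the ion-drive craft frame): u_1 = (0.710 + 0.564) / (1 + 0.710·0.564) = 1.2740/1.4004 = 0.9097.
Compose with the transponder (u' = 0.624 in the escape pod frame): u_2 = (0.624 + 0.910) / (1 + 0.624·0.910) = 1.5337/1.5677 = 0.9783.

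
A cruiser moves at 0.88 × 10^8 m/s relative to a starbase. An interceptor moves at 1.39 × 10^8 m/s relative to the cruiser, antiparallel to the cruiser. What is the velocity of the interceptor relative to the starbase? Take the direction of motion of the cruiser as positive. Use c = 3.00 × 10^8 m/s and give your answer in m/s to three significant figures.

-5.90 × 10^7 m/s

In units of c (dividing by 3.00 × 10^8 m/s): v = 0.293, u' = -0.463.
u = (u' + v)/(1 + u'v/c²):
u = (-0.463 + 0.293) / (1 + (-0.463)·0.293) = -0.1700/0.8641 = -0.1967
Converting back: u = -0.1967 × 3.00 × 10^8 m/s.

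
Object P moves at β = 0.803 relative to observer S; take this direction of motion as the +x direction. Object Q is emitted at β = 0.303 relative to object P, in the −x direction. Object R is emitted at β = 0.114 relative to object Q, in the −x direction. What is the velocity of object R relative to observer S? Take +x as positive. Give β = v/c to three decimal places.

Apply u = (u' + v)/(1 + u'v/c²) successively, working outward toward observer S.
Start: velocity of object P relative to observer S = 0.8030c.
Compose with object Q (u' = -0.303 in object P frame): u_1 = (-0.303 + 0.803) / (1 + (-0.303)·0.803) = 0.5000/0.7567 = 0.6608.
Compose with object R (u' = -0.114 in object Q frame): u_2 = (-0.114 + 0.661) / (1 + (-0.114)·0.661) = 0.5468/0.9247 = 0.5913.

β = +0.591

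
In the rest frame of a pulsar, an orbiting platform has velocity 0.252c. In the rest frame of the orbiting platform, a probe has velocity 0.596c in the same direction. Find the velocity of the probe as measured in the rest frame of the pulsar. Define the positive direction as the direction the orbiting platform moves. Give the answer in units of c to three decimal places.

0.737c

With v = 0.252 and u' = 0.596 (in units of c),
u = (u' + v)/(1 + u'v/c²):
u = (0.596 + 0.252) / (1 + 0.596·0.252) = 0.8480/1.1502 = 0.7373
(Galilean addition would give +0.848c.)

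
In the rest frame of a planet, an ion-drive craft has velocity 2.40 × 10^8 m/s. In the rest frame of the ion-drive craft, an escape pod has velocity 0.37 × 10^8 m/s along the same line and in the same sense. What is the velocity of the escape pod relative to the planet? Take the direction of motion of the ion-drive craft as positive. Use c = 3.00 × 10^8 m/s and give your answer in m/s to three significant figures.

2.52 × 10^8 m/s

In units of c (dividing by 3.00 × 10^8 m/s): v = 0.800, u' = 0.123.
u = (u' + v)/(1 + u'v/c²):
u = (0.123 + 0.800) / (1 + 0.123·0.800) = 0.9233/1.0987 = 0.8404
(Galilean addition would give +0.923c.)
Converting back: u = 0.8404 × 3.00 × 10^8 m/s.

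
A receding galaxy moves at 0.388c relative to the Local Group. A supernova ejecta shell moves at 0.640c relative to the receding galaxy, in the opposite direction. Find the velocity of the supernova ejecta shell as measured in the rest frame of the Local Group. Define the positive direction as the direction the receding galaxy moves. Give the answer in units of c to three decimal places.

With v = 0.388 and u' = -0.640 (in units of c),
u = (u' + v)/(1 + u'v/c²):
u = (-0.640 + 0.388) / (1 + (-0.640)·0.388) = -0.2520/0.7517 = -0.3352

-0.335c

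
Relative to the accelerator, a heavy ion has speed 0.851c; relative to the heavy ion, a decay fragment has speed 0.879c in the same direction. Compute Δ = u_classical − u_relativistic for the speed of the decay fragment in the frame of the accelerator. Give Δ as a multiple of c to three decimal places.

Galilean: u_cl = 0.879 + 0.851 = 1.7300.
Relativistic: u_rel = (0.879 + 0.851) / (1 + 0.879·0.851) = 1.7300/1.7480 = 0.9897.
Δ = 1.7300 − 0.9897 = 0.7403.
(The classical prediction exceeds c; the relativistic result does not.)

Δ = 0.740c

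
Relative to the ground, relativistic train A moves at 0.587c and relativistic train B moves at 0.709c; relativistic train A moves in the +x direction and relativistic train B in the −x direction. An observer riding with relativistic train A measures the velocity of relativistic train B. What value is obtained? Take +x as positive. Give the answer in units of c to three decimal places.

-0.915c

β_A = 0.587, β_B = -0.709.
Transform to A's frame with the inverse velocity-addition law: u' = (u − v)/(1 − uv/c²), taking u = β_B and v = β_A.
u' = (-0.709 − 0.587) / (1 − (0.587)(-0.709)) = -1.2960/1.4162 = -0.9151.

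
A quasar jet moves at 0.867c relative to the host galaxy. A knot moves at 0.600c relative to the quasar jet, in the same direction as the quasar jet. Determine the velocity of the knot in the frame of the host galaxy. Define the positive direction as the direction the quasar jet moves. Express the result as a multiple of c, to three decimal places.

0.965c

With v = 0.867 and u' = 0.600 (in units of c),
u = (u' + v)/(1 + u'v/c²):
u = (0.600 + 0.867) / (1 + 0.600·0.867) = 1.4670/1.5202 = 0.9650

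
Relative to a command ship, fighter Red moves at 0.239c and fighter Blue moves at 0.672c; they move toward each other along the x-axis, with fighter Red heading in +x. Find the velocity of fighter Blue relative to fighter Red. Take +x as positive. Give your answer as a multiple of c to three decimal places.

-0.785c

β_A = 0.239, β_B = -0.672.
Transform to A's frame with the inverse velocity-addition law: u' = (u − v)/(1 − uv/c²), taking u = β_B and v = β_A.
u' = (-0.672 − 0.239) / (1 − (0.239)(-0.672)) = -0.9110/1.1606 = -0.7849.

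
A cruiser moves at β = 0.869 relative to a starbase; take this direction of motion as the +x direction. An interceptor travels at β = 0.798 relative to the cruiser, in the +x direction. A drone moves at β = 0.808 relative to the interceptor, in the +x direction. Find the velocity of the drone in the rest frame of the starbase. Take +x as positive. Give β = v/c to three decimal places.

β = 0.998

Apply u = (u' + v)/(1 + u'v/c²) successively, working outward toward the starbase.
Start: velocity of the cruiser relative to the starbase = 0.8690c.
Compose with the interceptor (u' = 0.798 in the cruiser frame): u_1 = (0.798 + 0.869) / (1 + 0.798·0.869) = 1.6670/1.6935 = 0.9844.
Compose with the drone (u' = 0.808 in the interceptor frame): u_2 = (0.808 + 0.984) / (1 + 0.808·0.984) = 1.7924/1.7954 = 0.9983.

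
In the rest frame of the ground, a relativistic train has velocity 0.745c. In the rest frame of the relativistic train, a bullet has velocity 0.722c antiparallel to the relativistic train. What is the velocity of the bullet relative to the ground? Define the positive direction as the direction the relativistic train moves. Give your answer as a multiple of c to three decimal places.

+0.050c

With v = 0.745 and u' = -0.722 (in units of c),
u = (u' + v)/(1 + u'v/c²):
u = (-0.722 + 0.745) / (1 + (-0.722)·0.745) = 0.0230/0.4621 = 0.0498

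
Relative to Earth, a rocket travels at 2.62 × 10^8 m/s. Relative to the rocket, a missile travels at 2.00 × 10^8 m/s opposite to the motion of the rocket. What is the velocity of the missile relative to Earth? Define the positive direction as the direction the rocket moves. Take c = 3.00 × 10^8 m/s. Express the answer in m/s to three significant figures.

In units of c (dividing by 3.00 × 10^8 m/s): v = 0.873, u' = -0.667.
u = (u' + v)/(1 + u'v/c²):
u = (-0.667 + 0.873) / (1 + (-0.667)·0.873) = 0.2067/0.4178 = 0.4947
(Galilean addition would give +0.207c.)
Converting back: u = 0.4947 × 3.00 × 10^8 m/s.

+1.48 × 10^8 m/s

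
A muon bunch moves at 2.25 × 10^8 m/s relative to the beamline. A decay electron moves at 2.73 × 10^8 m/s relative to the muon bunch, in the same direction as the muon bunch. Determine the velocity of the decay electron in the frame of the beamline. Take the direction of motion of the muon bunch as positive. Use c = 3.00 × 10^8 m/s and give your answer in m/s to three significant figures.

2.96 × 10^8 m/s

In units of c (dividing by 3.00 × 10^8 m/s): v = 0.750, u' = 0.910.
u = (u' + v)/(1 + u'v/c²):
u = (0.910 + 0.750) / (1 + 0.910·0.750) = 1.6600/1.6825 = 0.9866
(Galilean addition would give +1.660c, exceeding c.)
Converting back: u = 0.9866 × 3.00 × 10^8 m/s.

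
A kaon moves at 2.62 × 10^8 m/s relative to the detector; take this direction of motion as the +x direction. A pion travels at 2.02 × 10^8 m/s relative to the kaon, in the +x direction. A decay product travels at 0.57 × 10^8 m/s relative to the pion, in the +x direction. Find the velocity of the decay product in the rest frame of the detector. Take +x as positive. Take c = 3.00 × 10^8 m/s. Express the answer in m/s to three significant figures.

2.95 × 10^8 m/s

Apply u = (u' + v)/(1 + u'v/c²) successively, working outward toward the detector.
(Dividing each given speed by c = 3.00 × 10^8 m/s to work in units of c.)
Start: velocity of the kaon relative to the detector = 0.8733c.
Compose with the pion (u' = 0.673 in the kaon frame): u_1 = (0.673 + 0.873) / (1 + 0.673·0.873) = 1.5467/1.5880 = 0.9739.
Compose with the decay product (u' = 0.190 in the pion frame): u_2 = (0.190 + 0.974) / (1 + 0.190·0.974) = 1.1639/1.1850 = 0.9822.
So u = 0.9822 × 3.00 × 10^8 m/s.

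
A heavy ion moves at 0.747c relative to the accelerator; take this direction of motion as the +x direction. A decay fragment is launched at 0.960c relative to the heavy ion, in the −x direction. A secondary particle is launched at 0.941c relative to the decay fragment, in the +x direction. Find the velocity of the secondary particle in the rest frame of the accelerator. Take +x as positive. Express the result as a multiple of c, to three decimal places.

Apply u = (u' + v)/(1 + u'v/c²) successively, working outward toward the accelerator.
Start: velocity of the heavy ion relative to the accelerator = 0.7470c.
Compose with the decay fragment (u' = -0.960 in the heavy ion frame): u_1 = (-0.960 + 0.747) / (1 + (-0.960)·0.747) = -0.2130/0.2829 = -0.7530.
Compose with the secondary particle (u' = 0.941 in the decay fragment frame): u_2 = (0.941 + (-0.753)) / (1 + 0.941·(-0.753)) = 0.1880/0.2915 = 0.6451.

+0.645c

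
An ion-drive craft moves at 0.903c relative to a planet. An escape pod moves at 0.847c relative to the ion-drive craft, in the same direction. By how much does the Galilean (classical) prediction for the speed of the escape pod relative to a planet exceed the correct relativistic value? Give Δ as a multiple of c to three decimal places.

Galilean: u_cl = 0.847 + 0.903 = 1.7500.
Relativistic: u_rel = (0.847 + 0.903) / (1 + 0.847·0.903) = 1.7500/1.7648 = 0.9916.
Δ = 1.7500 − 0.9916 = 0.7584.
(The classical prediction exceeds c; the relativistic result does not.)

Δ = 0.758c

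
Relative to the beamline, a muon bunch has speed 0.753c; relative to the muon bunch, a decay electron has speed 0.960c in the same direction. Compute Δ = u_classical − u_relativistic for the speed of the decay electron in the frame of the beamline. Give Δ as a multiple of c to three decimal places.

Galilean: u_cl = 0.960 + 0.753 = 1.7130.
Relativistic: u_rel = (0.960 + 0.753) / (1 + 0.960·0.753) = 1.7130/1.7229 = 0.9943.
Δ = 1.7130 − 0.9943 = 0.7187.
(The classical prediction exceeds c; the relativistic result does not.)

Δ = 0.719c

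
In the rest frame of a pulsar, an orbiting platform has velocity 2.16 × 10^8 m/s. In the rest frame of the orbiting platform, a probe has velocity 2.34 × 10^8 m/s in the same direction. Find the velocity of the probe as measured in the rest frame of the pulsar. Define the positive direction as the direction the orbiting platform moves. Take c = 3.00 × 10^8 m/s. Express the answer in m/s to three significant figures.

In units of c (dividing by 3.00 × 10^8 m/s): v = 0.720, u' = 0.780.
u = (u' + v)/(1 + u'v/c²):
u = (0.780 + 0.720) / (1 + 0.780·0.720) = 1.5000/1.5616 = 0.9606
(Galilean addition would give +1.500c, exceeding c.)
Converting back: u = 0.9606 × 3.00 × 10^8 m/s.

2.88 × 10^8 m/s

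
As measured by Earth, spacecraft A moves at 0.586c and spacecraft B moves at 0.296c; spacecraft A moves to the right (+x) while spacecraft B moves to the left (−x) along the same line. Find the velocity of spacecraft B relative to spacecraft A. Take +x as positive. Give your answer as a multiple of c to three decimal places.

-0.752c

β_A = 0.586, β_B = -0.296.
Transform to A's frame with the inverse velocity-addition law: u' = (u − v)/(1 − uv/c²), taking u = β_B and v = β_A.
u' = (-0.296 − 0.586) / (1 − (0.586)(-0.296)) = -0.8820/1.1735 = -0.7516.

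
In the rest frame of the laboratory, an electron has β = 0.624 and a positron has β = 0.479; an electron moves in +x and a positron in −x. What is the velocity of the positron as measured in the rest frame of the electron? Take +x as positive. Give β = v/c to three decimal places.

β_A = 0.624, β_B = -0.479.
Transform to A's frame with the inverse velocity-addition law: u' = (u − v)/(1 − uv/c²), taking u = β_B and v = β_A.
u' = (-0.479 − 0.624) / (1 − (0.624)(-0.479)) = -1.1030/1.2989 = -0.8492.

β = -0.849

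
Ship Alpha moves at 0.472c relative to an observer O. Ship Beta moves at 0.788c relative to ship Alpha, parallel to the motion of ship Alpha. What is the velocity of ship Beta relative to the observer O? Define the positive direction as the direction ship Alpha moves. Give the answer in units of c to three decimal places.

0.918c

With v = 0.472 and u' = 0.788 (in units of c),
u = (u' + v)/(1 + u'v/c²):
u = (0.788 + 0.472) / (1 + 0.788·0.472) = 1.2600/1.3719 = 0.9184
(Galilean addition would give +1.260c, exceeding c.)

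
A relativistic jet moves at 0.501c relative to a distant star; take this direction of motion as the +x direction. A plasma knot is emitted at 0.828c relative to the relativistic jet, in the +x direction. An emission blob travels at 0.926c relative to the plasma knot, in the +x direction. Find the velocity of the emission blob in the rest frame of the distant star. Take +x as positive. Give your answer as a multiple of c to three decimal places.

Apply u = (u' + v)/(1 + u'v/c²) successively, working outward toward the distant star.
Start: velocity of the relativistic jet relative to the distant star = 0.5010c.
Compose with the plasma knot (u' = 0.828 in the relativistic jet frame): u_1 = (0.828 + 0.501) / (1 + 0.828·0.501) = 1.3290/1.4148 = 0.9393.
Compose with the emission blob (u' = 0.926 in the plasma knot frame): u_2 = (0.926 + 0.939) / (1 + 0.926·0.939) = 1.8653/1.8698 = 0.9976.

0.998c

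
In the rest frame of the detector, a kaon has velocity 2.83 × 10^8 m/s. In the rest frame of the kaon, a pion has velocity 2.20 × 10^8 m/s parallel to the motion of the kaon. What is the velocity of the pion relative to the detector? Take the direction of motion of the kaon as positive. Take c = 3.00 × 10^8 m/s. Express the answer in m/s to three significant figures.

In units of c (dividing by 3.00 × 10^8 m/s): v = 0.943, u' = 0.733.
u = (u' + v)/(1 + u'v/c²):
u = (0.733 + 0.943) / (1 + 0.733·0.943) = 1.6767/1.6918 = 0.9911
Converting back: u = 0.9911 × 3.00 × 10^8 m/s.

2.97 × 10^8 m/s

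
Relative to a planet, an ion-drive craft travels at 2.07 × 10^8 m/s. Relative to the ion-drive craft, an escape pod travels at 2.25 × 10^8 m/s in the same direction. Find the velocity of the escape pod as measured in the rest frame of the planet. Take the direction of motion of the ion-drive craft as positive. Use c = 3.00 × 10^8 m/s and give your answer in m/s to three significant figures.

2.85 × 10^8 m/s

In units of c (dividing by 3.00 × 10^8 m/s): v = 0.690, u' = 0.750.
u = (u' + v)/(1 + u'v/c²):
u = (0.750 + 0.690) / (1 + 0.750·0.690) = 1.4400/1.5175 = 0.9489
Converting back: u = 0.9489 × 3.00 × 10^8 m/s.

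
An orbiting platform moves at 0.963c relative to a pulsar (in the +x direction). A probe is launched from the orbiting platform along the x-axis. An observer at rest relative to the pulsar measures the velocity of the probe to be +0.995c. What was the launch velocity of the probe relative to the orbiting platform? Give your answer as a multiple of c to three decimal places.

Invert the composition law: u' = (u − v)/(1 − uv/c²).
u' = (0.995 − 0.963) / (1 − (0.995)(0.963)) = 0.0320/0.0418 = 0.7653.

+0.765c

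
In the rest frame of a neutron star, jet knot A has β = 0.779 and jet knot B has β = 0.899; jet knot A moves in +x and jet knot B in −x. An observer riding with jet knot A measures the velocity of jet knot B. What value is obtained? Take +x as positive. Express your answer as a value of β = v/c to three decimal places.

β_A = 0.779, β_B = -0.899.
Transform to A's frame with the inverse velocity-addition law: u' = (u − v)/(1 − uv/c²), taking u = β_B and v = β_A.
u' = (-0.899 − 0.779) / (1 − (0.779)(-0.899)) = -1.6780/1.7003 = -0.9869.

β = -0.987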